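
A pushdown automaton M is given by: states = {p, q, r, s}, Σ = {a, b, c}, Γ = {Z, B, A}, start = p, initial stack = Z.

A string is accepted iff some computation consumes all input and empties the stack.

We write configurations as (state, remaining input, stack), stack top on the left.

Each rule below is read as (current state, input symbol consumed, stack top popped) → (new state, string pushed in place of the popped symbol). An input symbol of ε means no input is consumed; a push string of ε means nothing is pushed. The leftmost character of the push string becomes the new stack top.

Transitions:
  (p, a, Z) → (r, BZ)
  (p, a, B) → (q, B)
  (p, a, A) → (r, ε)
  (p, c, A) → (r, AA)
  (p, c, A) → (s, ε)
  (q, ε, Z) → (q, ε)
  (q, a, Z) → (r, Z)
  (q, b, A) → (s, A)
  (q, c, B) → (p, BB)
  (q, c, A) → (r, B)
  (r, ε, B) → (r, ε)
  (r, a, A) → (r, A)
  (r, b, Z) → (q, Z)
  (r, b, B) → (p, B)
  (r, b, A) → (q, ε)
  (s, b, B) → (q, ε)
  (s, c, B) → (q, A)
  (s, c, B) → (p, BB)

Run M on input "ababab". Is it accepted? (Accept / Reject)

One accepting computation: (p, ababab, Z) ⊢ (r, babab, BZ) ⊢ (r, babab, Z) ⊢ (q, abab, Z) ⊢ (r, bab, Z) ⊢ (q, ab, Z) ⊢ (r, b, Z) ⊢ (q, ε, Z) ⊢ (q, ε, ε)
All input consumed and the stack is empty.

Accept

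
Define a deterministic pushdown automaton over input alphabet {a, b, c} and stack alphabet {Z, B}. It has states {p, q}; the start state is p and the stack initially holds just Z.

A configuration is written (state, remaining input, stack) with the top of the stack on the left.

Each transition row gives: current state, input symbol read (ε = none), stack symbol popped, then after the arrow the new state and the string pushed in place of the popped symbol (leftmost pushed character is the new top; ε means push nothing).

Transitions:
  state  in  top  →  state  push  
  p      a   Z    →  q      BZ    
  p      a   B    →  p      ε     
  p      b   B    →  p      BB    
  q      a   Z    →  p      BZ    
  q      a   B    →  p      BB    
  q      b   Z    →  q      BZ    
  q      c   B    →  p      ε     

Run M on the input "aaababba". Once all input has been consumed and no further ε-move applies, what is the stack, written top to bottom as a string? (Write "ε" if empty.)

(p, aaababba, Z)
  read a, top Z: go to q, push BZ → (q, aababba, BZ)
  read a, top B: go to p, push BB → (p, ababba, BBZ)
  read a, top B: go to p, push ε → (p, babba, BZ)
  read b, top B: go to p, push BB → (p, abba, BBZ)
  read a, top B: go to p, push ε → (p, bba, BZ)
  read b, top B: go to p, push BB → (p, ba, BBZ)
  read b, top B: go to p, push BB → (p, a, BBBZ)
  read a, top B: go to p, push ε → (p, ε, BBZ)
All input consumed in state p with stack BBZ.

BBZ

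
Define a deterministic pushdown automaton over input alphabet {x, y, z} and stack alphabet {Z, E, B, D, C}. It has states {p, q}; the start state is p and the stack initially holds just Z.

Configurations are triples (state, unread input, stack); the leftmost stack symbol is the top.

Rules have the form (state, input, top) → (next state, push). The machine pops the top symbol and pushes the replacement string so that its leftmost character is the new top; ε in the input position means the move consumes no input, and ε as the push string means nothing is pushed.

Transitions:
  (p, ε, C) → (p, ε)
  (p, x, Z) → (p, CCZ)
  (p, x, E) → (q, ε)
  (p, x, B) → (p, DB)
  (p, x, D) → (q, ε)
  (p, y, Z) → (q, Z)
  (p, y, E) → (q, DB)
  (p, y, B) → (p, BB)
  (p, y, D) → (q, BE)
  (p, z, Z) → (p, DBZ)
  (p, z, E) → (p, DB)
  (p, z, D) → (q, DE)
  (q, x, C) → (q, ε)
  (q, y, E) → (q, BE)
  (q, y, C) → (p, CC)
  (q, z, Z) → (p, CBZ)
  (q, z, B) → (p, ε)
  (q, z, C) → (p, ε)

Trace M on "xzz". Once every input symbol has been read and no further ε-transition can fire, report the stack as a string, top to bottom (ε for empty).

(p, xzz, Z)
  read x, top Z: go to p, push CCZ → (p, zz, CCZ)
  ε-move, top C: go to p, push ε → (p, zz, CZ)
  ε-move, top C: go to p, push ε → (p, zz, Z)
  read z, top Z: go to p, push DBZ → (p, z, DBZ)
  read z, top D: go to q, push DE → (q, ε, DEBZ)
All input consumed in state q with stack DEBZ.

DEBZ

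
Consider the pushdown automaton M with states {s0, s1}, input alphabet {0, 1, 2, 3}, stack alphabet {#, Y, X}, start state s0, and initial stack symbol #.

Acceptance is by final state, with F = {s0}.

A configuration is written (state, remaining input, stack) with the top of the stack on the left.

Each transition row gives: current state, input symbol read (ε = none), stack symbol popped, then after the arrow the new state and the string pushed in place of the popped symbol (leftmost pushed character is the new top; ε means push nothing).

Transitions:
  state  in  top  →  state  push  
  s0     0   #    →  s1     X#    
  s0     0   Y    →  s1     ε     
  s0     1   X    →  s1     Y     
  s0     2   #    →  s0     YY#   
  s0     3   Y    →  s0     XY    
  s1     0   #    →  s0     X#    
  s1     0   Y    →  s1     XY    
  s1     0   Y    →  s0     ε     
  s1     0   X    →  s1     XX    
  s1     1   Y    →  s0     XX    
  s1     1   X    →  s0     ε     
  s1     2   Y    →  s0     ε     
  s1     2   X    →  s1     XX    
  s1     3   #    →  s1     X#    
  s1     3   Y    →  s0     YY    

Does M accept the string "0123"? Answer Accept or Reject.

Accept

One accepting computation: (s0, 0123, #) ⊢ (s1, 123, X#) ⊢ (s0, 23, #) ⊢ (s0, 3, YY#) ⊢ (s0, ε, XYY#)
All input consumed and state s0 ∈ F.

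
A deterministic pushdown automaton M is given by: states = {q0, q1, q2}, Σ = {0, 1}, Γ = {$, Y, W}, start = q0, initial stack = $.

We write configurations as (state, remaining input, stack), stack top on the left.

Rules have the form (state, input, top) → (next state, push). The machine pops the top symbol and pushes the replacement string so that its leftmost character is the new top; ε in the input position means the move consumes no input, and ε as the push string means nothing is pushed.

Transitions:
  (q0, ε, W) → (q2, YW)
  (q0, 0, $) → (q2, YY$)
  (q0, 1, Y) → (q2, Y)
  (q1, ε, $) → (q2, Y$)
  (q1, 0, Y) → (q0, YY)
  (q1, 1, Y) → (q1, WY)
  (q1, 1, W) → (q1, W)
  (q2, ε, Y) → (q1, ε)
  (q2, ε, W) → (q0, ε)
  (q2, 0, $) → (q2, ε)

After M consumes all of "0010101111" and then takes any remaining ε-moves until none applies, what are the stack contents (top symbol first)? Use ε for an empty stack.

(q0, 0010101111, $)
  read 0, top $: go to q2, push YY$ → (q2, 010101111, YY$)
  ε-move, top Y: go to q1, push ε → (q1, 010101111, Y$)
  read 0, top Y: go to q0, push YY → (q0, 10101111, YY$)
  read 1, top Y: go to q2, push Y → (q2, 0101111, YY$)
  ε-move, top Y: go to q1, push ε → (q1, 0101111, Y$)
  read 0, top Y: go to q0, push YY → (q0, 101111, YY$)
  read 1, top Y: go to q2, push Y → (q2, 01111, YY$)
  ε-move, top Y: go to q1, push ε → (q1, 01111, Y$)
  read 0, top Y: go to q0, push YY → (q0, 1111, YY$)
  read 1, top Y: go to q2, push Y → (q2, 111, YY$)
  ε-move, top Y: go to q1, push ε → (q1, 111, Y$)
  read 1, top Y: go to q1, push WY → (q1, 11, WY$)
  read 1, top W: go to q1, push W → (q1, 1, WY$)
  read 1, top W: go to q1, push W → (q1, ε, WY$)
All input consumed in state q1 with stack WY$.

WY$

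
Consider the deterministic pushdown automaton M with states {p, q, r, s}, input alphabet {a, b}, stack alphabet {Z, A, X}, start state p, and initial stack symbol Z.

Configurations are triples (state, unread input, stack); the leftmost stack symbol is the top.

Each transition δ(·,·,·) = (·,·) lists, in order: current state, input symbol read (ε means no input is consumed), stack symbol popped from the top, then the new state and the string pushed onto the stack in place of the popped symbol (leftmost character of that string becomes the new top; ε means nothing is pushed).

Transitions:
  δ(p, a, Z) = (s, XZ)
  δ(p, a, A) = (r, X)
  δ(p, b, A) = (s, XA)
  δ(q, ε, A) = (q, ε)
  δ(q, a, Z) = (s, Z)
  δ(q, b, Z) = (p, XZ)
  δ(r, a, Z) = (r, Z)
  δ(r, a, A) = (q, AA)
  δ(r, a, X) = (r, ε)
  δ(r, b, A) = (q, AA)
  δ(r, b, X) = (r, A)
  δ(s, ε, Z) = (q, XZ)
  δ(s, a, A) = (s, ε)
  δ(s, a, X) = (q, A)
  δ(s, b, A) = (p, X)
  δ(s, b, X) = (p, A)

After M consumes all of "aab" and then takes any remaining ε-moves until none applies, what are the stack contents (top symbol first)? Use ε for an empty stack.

XZ

(p, aab, Z) ⊢ (s, ab, XZ) ⊢ (q, b, AZ) ⊢ (q, b, Z) ⊢ (p, ε, XZ)
All input consumed in state p with stack XZ.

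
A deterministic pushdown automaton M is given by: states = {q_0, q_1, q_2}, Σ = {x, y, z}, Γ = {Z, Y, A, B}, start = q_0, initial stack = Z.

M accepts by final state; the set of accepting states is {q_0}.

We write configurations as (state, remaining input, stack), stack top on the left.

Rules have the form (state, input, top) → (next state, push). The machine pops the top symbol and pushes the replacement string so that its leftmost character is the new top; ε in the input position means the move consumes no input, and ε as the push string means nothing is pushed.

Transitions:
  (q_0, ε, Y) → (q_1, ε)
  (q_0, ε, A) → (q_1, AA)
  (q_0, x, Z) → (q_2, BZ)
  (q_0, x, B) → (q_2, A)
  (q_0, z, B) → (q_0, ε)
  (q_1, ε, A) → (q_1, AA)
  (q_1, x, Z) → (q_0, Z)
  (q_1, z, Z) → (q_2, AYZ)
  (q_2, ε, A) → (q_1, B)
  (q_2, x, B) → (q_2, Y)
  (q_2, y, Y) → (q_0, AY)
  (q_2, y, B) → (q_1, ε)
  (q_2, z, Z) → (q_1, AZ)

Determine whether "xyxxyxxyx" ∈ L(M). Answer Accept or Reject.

(q_0, xyxxyxxyx, Z)
  read x, top Z: go to q_2, push BZ → (q_2, yxxyxxyx, BZ)
  read y, top B: go to q_1, push ε → (q_1, xxyxxyx, Z)
  read x, top Z: go to q_0, push Z → (q_0, xyxxyx, Z)
  read x, top Z: go to q_2, push BZ → (q_2, yxxyx, BZ)
  read y, top B: go to q_1, push ε → (q_1, xxyx, Z)
  read x, top Z: go to q_0, push Z → (q_0, xyx, Z)
  read x, top Z: go to q_2, push BZ → (q_2, yx, BZ)
  read y, top B: go to q_1, push ε → (q_1, x, Z)
  read x, top Z: go to q_0, push Z → (q_0, ε, Z)
All input consumed; state q_0 ∈ F.

Accept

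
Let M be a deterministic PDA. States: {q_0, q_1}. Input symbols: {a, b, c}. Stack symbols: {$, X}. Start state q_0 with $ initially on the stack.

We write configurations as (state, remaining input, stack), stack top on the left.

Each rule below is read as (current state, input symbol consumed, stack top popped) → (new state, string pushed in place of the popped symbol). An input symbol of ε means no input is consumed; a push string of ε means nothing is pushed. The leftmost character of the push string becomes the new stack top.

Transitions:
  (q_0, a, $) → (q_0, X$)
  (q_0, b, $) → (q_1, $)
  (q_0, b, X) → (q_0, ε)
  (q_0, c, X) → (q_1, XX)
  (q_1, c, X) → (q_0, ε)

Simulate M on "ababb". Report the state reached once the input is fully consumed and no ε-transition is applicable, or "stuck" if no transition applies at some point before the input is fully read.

q_1

(q_0, ababb, $) ⊢ (q_0, babb, X$) ⊢ (q_0, abb, $) ⊢ (q_0, bb, X$) ⊢ (q_0, b, $) ⊢ (q_1, ε, $)
All input consumed; M is in state q_1.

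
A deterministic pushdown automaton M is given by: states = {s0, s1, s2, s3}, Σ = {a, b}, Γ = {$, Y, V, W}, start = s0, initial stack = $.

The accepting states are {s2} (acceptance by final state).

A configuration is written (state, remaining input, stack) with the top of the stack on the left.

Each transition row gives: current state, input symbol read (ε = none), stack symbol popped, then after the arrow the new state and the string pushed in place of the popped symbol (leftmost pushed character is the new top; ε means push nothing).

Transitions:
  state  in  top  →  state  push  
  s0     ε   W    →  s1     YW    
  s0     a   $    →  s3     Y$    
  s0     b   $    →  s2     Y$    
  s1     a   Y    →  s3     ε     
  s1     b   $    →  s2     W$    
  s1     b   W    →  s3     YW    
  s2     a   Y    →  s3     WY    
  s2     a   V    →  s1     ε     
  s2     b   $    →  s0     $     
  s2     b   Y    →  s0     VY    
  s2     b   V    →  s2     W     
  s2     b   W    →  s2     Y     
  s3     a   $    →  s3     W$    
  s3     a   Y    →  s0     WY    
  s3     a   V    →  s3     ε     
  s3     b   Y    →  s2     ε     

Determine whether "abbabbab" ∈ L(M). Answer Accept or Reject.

(s0, abbabbab, $)
  read a, top $: go to s3, push Y$ → (s3, bbabbab, Y$)
  read b, top Y: go to s2, push ε → (s2, babbab, $)
  read b, top $: go to s0, push $ → (s0, abbab, $)
  read a, top $: go to s3, push Y$ → (s3, bbab, Y$)
  read b, top Y: go to s2, push ε → (s2, bab, $)
  read b, top $: go to s0, push $ → (s0, ab, $)
  read a, top $: go to s3, push Y$ → (s3, b, Y$)
  read b, top Y: go to s2, push ε → (s2, ε, $)
All input consumed; state s2 ∈ F.

Accept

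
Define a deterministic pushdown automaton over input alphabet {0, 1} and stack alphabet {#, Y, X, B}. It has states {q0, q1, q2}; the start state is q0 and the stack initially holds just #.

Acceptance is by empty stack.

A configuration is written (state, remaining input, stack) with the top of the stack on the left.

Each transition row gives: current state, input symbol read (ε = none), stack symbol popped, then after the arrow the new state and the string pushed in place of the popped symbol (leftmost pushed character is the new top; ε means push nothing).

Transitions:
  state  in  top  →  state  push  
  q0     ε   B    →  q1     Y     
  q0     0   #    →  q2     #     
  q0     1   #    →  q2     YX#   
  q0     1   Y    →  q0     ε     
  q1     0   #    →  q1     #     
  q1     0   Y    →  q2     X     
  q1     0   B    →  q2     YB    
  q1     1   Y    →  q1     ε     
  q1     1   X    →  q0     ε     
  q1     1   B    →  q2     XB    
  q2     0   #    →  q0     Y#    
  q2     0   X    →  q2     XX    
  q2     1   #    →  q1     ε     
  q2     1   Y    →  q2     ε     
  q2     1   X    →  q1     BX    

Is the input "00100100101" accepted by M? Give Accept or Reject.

(q0, 00100100101, #) ⊢ (q2, 0100100101, #) ⊢ (q0, 100100101, Y#) ⊢ (q0, 00100101, #) ⊢ (q2, 0100101, #) ⊢ (q0, 100101, Y#) ⊢ (q0, 00101, #) ⊢ (q2, 0101, #) ⊢ (q0, 101, Y#) ⊢ (q0, 01, #) ⊢ (q2, 1, #) ⊢ (q1, ε, ε)
All input consumed and the stack is empty.

Accept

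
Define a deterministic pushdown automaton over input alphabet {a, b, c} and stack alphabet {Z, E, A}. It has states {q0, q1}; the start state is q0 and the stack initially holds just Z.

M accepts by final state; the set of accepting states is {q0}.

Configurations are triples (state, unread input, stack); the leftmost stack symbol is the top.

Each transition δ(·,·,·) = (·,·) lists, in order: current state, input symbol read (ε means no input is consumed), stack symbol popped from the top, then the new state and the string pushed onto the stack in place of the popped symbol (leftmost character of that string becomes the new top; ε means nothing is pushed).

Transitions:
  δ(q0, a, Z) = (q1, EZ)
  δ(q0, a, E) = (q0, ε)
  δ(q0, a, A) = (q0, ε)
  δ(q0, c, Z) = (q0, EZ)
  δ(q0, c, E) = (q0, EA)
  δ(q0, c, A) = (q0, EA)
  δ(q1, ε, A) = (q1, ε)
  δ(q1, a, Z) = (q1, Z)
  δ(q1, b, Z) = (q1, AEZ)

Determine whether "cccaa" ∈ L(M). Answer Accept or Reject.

(q0, cccaa, Z)
  read c, top Z: go to q0, push EZ → (q0, ccaa, EZ)
  read c, top E: go to q0, push EA → (q0, caa, EAZ)
  read c, top E: go to q0, push EA → (q0, aa, EAAZ)
  read a, top E: go to q0, push ε → (q0, a, AAZ)
  read a, top A: go to q0, push ε → (q0, ε, AZ)
All input consumed; state q0 ∈ F.

Accept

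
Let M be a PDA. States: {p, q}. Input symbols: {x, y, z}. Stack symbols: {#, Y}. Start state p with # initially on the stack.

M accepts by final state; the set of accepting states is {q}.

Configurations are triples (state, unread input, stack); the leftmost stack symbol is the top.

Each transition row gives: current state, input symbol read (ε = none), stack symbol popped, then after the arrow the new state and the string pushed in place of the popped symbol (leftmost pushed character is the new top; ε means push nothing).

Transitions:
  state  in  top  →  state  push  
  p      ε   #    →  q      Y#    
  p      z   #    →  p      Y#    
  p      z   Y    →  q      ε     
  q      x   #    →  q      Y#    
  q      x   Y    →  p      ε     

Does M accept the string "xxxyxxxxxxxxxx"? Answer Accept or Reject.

Reject

No computation consumes all input and reaches a final state.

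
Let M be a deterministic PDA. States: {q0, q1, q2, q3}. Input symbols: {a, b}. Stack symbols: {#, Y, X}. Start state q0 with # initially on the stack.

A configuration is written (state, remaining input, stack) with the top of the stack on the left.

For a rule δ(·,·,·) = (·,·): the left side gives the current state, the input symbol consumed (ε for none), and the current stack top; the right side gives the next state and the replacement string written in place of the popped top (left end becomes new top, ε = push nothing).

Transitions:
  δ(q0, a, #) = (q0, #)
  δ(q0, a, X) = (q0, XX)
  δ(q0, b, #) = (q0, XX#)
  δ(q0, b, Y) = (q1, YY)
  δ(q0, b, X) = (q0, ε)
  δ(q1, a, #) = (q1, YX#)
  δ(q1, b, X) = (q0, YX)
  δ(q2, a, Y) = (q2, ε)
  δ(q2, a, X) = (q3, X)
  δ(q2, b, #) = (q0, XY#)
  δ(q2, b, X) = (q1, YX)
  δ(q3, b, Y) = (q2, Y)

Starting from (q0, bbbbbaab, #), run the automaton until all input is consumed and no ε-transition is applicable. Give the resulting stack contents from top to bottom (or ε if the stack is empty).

(q0, bbbbbaab, #) ⊢ (q0, bbbbaab, XX#) ⊢ (q0, bbbaab, X#) ⊢ (q0, bbaab, #) ⊢ (q0, baab, XX#) ⊢ (q0, aab, X#) ⊢ (q0, ab, XX#) ⊢ (q0, b, XXX#) ⊢ (q0, ε, XX#)
All input consumed in state q0 with stack XX#.

XX#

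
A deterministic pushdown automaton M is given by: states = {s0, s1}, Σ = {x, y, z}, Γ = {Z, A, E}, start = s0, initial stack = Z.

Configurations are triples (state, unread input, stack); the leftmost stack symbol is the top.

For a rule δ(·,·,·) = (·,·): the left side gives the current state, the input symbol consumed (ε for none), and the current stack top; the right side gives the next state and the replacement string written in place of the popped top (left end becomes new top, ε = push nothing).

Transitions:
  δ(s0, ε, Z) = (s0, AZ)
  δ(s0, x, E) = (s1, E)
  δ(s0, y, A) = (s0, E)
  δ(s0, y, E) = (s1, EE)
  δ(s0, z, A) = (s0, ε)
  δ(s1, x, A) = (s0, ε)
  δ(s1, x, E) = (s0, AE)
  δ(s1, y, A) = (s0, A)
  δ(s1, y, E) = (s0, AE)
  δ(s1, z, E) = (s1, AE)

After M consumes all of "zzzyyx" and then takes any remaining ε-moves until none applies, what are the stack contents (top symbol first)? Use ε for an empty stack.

AEEZ

(s0, zzzyyx, Z)
  ε-move, top Z: go to s0, push AZ → (s0, zzzyyx, AZ)
  read z, top A: go to s0, push ε → (s0, zzyyx, Z)
  ε-move, top Z: go to s0, push AZ → (s0, zzyyx, AZ)
  read z, top A: go to s0, push ε → (s0, zyyx, Z)
  ε-move, top Z: go to s0, push AZ → (s0, zyyx, AZ)
  read z, top A: go to s0, push ε → (s0, yyx, Z)
  ε-move, top Z: go to s0, push AZ → (s0, yyx, AZ)
  read y, top A: go to s0, push E → (s0, yx, EZ)
  read y, top E: go to s1, push EE → (s1, x, EEZ)
  read x, top E: go to s0, push AE → (s0, ε, AEEZ)
All input consumed in state s0 with stack AEEZ.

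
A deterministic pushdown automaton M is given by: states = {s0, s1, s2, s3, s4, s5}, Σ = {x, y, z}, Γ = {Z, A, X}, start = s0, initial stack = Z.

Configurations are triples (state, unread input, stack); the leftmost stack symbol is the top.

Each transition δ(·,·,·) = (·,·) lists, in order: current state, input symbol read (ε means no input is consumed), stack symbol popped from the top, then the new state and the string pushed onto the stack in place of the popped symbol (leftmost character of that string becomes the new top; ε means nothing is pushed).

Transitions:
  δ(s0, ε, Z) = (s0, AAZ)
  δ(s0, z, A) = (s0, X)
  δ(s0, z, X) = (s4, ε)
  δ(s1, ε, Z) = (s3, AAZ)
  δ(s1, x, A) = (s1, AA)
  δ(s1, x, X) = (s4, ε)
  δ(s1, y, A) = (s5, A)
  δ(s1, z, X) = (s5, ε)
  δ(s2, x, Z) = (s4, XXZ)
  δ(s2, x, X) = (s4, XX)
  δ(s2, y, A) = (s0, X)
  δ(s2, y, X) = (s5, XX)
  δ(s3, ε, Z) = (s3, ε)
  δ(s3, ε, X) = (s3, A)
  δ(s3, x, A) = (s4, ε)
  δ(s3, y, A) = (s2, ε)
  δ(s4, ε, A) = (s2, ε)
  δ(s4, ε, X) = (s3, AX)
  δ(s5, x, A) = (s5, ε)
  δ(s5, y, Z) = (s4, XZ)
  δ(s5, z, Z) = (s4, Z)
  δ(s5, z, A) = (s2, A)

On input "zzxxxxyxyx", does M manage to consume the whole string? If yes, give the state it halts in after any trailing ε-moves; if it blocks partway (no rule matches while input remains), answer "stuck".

(s0, zzxxxxyxyx, Z)
  ε-move, top Z: go to s0, push AAZ → (s0, zzxxxxyxyx, AAZ)
  read z, top A: go to s0, push X → (s0, zxxxxyxyx, XAZ)
  read z, top X: go to s4, push ε → (s4, xxxxyxyx, AZ)
  ε-move, top A: go to s2, push ε → (s2, xxxxyxyx, Z)
  read x, top Z: go to s4, push XXZ → (s4, xxxyxyx, XXZ)
  ε-move, top X: go to s3, push AX → (s3, xxxyxyx, AXXZ)
  read x, top A: go to s4, push ε → (s4, xxyxyx, XXZ)
  ε-move, top X: go to s3, push AX → (s3, xxyxyx, AXXZ)
  read x, top A: go to s4, push ε → (s4, xyxyx, XXZ)
  ε-move, top X: go to s3, push AX → (s3, xyxyx, AXXZ)
  read x, top A: go to s4, push ε → (s4, yxyx, XXZ)
  ε-move, top X: go to s3, push AX → (s3, yxyx, AXXZ)
  read y, top A: go to s2, push ε → (s2, xyx, XXZ)
  read x, top X: go to s4, push XX → (s4, yx, XXXZ)
  ε-move, top X: go to s3, push AX → (s3, yx, AXXXZ)
  read y, top A: go to s2, push ε → (s2, x, XXXZ)
  read x, top X: go to s4, push XX → (s4, ε, XXXXZ)
  ε-move, top X: go to s3, push AX → (s3, ε, AXXXXZ)
All input consumed; M is in state s3.

s3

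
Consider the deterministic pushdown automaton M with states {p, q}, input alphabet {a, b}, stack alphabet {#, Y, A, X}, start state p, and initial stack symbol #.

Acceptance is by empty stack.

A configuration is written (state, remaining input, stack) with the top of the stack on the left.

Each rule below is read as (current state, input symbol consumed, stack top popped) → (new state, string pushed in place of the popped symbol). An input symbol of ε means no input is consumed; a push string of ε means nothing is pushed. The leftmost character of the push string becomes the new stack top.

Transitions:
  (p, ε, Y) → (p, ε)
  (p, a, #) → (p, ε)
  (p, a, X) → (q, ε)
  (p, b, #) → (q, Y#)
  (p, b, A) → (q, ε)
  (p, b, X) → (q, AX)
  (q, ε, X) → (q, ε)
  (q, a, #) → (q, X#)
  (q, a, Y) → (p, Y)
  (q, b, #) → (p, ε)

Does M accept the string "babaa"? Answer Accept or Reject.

Accept

(p, babaa, #)
  read b, top #: go to q, push Y# → (q, abaa, Y#)
  read a, top Y: go to p, push Y → (p, baa, Y#)
  ε-move, top Y: go to p, push ε → (p, baa, #)
  read b, top #: go to q, push Y# → (q, aa, Y#)
  read a, top Y: go to p, push Y → (p, a, Y#)
  ε-move, top Y: go to p, push ε → (p, a, #)
  read a, top #: go to p, push ε → (p, ε, ε)
All input consumed and the stack is empty.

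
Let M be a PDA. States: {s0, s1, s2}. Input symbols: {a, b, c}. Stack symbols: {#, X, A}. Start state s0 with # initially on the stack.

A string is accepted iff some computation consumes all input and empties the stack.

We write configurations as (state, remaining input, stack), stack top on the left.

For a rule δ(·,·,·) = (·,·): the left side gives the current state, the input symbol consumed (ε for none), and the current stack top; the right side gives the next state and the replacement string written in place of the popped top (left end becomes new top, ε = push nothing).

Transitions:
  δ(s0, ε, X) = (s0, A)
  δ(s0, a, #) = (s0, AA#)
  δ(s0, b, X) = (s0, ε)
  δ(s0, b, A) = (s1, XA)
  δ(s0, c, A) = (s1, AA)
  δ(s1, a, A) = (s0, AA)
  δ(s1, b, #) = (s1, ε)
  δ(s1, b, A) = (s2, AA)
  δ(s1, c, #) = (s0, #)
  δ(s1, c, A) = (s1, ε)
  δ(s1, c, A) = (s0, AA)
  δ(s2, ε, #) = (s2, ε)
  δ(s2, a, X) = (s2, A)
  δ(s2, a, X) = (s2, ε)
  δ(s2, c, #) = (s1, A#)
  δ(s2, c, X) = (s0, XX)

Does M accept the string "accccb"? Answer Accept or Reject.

Accept

One accepting computation: (s0, accccb, #) ⊢ (s0, ccccb, AA#) ⊢ (s1, cccb, AAA#) ⊢ (s1, ccb, AA#) ⊢ (s1, cb, A#) ⊢ (s1, b, #) ⊢ (s1, ε, ε)
All input consumed and the stack is empty.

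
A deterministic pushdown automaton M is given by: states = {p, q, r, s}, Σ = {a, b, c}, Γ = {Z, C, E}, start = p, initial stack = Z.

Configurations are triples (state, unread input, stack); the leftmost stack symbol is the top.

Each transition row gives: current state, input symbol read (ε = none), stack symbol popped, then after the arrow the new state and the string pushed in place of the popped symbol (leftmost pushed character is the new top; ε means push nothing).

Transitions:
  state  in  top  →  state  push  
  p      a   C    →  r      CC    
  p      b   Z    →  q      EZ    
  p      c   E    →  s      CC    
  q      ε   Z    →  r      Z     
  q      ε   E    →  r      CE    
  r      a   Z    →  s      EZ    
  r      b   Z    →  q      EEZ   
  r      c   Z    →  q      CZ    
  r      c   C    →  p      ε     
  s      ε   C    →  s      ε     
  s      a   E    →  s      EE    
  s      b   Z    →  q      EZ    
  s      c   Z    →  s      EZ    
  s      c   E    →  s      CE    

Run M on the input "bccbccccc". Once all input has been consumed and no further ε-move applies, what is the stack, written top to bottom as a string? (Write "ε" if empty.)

EZ

(p, bccbccccc, Z)
  read b, top Z: go to q, push EZ → (q, ccbccccc, EZ)
  ε-move, top E: go to r, push CE → (r, ccbccccc, CEZ)
  read c, top C: go to p, push ε → (p, cbccccc, EZ)
  read c, top E: go to s, push CC → (s, bccccc, CCZ)
  ε-move, top C: go to s, push ε → (s, bccccc, CZ)
  ε-move, top C: go to s, push ε → (s, bccccc, Z)
  read b, top Z: go to q, push EZ → (q, ccccc, EZ)
  ε-move, top E: go to r, push CE → (r, ccccc, CEZ)
  read c, top C: go to p, push ε → (p, cccc, EZ)
  read c, top E: go to s, push CC → (s, ccc, CCZ)
  ε-move, top C: go to s, push ε → (s, ccc, CZ)
  ε-move, top C: go to s, push ε → (s, ccc, Z)
  read c, top Z: go to s, push EZ → (s, cc, EZ)
  read c, top E: go to s, push CE → (s, c, CEZ)
  ε-move, top C: go to s, push ε → (s, c, EZ)
  read c, top E: go to s, push CE → (s, ε, CEZ)
  ε-move, top C: go to s, push ε → (s, ε, EZ)
All input consumed in state s with stack EZ.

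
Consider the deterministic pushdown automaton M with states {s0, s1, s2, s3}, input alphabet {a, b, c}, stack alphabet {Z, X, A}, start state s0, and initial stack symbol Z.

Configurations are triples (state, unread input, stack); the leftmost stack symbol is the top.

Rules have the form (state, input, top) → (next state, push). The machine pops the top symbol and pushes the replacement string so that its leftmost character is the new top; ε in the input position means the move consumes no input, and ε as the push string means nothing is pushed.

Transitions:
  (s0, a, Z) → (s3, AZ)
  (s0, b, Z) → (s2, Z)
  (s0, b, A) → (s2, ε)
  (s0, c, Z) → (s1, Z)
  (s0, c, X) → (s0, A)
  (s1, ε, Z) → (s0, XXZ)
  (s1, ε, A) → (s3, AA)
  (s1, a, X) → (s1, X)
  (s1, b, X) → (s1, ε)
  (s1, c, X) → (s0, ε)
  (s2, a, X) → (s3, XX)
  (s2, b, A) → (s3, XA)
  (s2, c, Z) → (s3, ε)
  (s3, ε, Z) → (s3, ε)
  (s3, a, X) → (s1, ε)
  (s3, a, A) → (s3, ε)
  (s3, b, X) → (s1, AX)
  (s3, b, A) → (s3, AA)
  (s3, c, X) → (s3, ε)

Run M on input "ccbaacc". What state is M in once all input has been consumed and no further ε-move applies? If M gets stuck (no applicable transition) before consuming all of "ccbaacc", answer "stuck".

(s0, ccbaacc, Z) ⊢ (s1, cbaacc, Z) ⊢ (s0, cbaacc, XXZ) ⊢ (s0, baacc, AXZ) ⊢ (s2, aacc, XZ) ⊢ (s3, acc, XXZ) ⊢ (s1, cc, XZ) ⊢ (s0, c, Z) ⊢ (s1, ε, Z) ⊢ (s0, ε, XXZ)
All input consumed; M is in state s0.

s0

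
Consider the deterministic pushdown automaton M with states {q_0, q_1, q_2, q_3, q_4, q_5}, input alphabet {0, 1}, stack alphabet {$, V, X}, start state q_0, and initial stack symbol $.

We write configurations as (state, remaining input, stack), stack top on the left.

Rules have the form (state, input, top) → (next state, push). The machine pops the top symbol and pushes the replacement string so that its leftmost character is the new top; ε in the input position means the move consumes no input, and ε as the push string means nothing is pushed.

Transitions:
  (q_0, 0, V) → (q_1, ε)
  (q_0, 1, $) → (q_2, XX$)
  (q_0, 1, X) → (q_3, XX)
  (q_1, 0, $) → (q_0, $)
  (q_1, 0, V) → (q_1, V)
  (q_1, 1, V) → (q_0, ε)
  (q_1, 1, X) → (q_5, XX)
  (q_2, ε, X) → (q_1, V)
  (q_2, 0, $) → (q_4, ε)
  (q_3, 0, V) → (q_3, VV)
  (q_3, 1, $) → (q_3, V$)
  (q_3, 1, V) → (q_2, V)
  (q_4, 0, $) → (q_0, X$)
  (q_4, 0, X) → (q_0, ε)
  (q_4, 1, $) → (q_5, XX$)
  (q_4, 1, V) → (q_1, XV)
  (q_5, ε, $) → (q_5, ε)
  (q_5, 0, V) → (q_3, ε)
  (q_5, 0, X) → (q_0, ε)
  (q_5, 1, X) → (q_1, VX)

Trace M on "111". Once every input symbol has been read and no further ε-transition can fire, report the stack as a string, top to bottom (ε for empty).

(q_0, 111, $) ⊢ (q_2, 11, XX$) ⊢ (q_1, 11, VX$) ⊢ (q_0, 1, X$) ⊢ (q_3, ε, XX$)
All input consumed in state q_3 with stack XX$.

XX$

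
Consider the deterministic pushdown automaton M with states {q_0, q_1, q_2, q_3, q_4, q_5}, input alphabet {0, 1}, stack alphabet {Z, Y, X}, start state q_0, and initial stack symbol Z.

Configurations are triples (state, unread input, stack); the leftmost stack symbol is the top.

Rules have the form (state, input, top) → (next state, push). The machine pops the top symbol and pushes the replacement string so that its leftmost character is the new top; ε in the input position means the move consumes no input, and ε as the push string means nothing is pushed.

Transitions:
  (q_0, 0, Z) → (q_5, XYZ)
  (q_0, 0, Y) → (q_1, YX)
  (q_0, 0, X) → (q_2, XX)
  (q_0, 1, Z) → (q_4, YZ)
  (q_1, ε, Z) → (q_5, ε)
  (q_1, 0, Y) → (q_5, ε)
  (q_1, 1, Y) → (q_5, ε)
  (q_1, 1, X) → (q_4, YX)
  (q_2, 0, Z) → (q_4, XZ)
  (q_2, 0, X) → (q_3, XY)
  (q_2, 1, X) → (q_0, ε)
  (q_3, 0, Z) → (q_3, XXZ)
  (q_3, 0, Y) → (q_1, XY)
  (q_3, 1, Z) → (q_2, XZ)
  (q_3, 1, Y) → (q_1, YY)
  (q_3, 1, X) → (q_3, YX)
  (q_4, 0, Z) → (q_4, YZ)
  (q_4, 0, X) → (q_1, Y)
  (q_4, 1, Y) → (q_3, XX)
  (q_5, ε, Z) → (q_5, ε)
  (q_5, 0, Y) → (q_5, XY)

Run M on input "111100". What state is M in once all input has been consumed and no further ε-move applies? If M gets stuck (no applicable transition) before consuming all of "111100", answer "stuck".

q_5

(q_0, 111100, Z)
  read 1, top Z: go to q_4, push YZ → (q_4, 11100, YZ)
  read 1, top Y: go to q_3, push XX → (q_3, 1100, XXZ)
  read 1, top X: go to q_3, push YX → (q_3, 100, YXXZ)
  read 1, top Y: go to q_1, push YY → (q_1, 00, YYXXZ)
  read 0, top Y: go to q_5, push ε → (q_5, 0, YXXZ)
  read 0, top Y: go to q_5, push XY → (q_5, ε, XYXXZ)
All input consumed; M is in state q_5.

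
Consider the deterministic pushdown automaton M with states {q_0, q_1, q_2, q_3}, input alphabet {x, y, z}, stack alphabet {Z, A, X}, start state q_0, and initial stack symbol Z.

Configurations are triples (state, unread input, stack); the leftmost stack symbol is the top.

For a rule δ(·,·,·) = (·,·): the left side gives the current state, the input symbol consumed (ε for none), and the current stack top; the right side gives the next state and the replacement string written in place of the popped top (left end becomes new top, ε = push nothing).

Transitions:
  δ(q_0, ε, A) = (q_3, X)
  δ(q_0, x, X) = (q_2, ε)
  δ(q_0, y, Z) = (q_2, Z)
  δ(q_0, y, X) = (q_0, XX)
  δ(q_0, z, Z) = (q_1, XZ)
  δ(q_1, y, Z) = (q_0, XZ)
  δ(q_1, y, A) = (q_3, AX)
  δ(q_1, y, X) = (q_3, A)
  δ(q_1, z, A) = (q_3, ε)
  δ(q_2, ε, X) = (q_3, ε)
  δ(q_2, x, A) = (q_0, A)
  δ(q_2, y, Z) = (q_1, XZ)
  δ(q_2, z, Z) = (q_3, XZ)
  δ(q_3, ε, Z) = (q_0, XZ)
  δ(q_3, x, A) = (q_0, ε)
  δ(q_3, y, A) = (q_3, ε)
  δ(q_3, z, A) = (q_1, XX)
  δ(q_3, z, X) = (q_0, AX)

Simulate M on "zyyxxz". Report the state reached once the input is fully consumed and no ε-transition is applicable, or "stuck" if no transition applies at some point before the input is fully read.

(q_0, zyyxxz, Z) ⊢ (q_1, yyxxz, XZ) ⊢ (q_3, yxxz, AZ) ⊢ (q_3, xxz, Z) ⊢ (q_0, xxz, XZ) ⊢ (q_2, xz, Z)
No transition for (q_2, x, top Z); M blocks with input xz remaining.

stuck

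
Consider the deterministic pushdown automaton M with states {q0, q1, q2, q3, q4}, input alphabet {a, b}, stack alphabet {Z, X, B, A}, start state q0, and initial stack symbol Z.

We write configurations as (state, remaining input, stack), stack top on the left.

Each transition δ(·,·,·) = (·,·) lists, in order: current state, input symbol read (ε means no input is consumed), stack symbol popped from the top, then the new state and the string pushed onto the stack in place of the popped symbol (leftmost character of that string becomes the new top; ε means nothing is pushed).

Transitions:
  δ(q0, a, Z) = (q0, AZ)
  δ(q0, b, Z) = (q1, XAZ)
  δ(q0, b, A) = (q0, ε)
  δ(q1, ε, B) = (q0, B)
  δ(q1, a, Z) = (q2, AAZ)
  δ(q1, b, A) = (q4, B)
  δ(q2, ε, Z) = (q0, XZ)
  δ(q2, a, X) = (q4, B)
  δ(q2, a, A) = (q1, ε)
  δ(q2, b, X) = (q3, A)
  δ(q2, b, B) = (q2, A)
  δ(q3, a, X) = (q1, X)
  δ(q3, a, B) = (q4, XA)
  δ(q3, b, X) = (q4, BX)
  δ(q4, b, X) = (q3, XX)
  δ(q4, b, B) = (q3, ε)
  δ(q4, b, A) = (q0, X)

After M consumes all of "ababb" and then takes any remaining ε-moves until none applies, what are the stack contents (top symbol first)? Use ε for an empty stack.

XAZ

(q0, ababb, Z) ⊢ (q0, babb, AZ) ⊢ (q0, abb, Z) ⊢ (q0, bb, AZ) ⊢ (q0, b, Z) ⊢ (q1, ε, XAZ)
All input consumed in state q1 with stack XAZ.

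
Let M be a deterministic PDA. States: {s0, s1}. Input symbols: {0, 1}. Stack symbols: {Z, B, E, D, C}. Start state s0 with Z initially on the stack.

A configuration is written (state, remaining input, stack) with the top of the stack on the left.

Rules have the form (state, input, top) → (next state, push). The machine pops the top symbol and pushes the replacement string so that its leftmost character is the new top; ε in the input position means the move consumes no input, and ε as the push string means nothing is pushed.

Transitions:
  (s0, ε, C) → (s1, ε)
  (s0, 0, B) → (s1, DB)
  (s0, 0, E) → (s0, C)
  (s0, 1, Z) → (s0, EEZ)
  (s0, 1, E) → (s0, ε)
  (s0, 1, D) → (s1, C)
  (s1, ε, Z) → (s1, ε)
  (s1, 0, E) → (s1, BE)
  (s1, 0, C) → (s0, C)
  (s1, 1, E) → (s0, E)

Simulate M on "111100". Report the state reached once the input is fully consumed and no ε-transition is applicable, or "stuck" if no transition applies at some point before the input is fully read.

s1

(s0, 111100, Z)
  read 1, top Z: go to s0, push EEZ → (s0, 11100, EEZ)
  read 1, top E: go to s0, push ε → (s0, 1100, EZ)
  read 1, top E: go to s0, push ε → (s0, 100, Z)
  read 1, top Z: go to s0, push EEZ → (s0, 00, EEZ)
  read 0, top E: go to s0, push C → (s0, 0, CEZ)
  ε-move, top C: go to s1, push ε → (s1, 0, EZ)
  read 0, top E: go to s1, push BE → (s1, ε, BEZ)
All input consumed; M is in state s1.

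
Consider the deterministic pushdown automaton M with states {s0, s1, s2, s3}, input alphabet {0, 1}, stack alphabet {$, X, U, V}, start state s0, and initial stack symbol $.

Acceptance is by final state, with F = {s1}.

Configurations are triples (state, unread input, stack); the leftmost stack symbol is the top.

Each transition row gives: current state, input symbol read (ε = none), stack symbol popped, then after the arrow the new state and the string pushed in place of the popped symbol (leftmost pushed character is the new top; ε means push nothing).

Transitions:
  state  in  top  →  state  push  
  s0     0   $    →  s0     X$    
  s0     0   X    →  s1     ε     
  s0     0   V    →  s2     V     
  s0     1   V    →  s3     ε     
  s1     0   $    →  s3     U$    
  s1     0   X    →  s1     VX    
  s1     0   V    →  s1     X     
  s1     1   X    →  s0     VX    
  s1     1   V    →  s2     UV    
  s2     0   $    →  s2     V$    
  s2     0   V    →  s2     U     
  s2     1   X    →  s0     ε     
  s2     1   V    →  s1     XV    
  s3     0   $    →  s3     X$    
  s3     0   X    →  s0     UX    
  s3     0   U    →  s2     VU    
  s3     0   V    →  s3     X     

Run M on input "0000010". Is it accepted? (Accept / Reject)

(s0, 0000010, $)
  read 0, top $: go to s0, push X$ → (s0, 000010, X$)
  read 0, top X: go to s1, push ε → (s1, 00010, $)
  read 0, top $: go to s3, push U$ → (s3, 0010, U$)
  read 0, top U: go to s2, push VU → (s2, 010, VU$)
  read 0, top V: go to s2, push U → (s2, 10, UU$)
No transition applies at (s2, 10, UU$); input not fully consumed.

Reject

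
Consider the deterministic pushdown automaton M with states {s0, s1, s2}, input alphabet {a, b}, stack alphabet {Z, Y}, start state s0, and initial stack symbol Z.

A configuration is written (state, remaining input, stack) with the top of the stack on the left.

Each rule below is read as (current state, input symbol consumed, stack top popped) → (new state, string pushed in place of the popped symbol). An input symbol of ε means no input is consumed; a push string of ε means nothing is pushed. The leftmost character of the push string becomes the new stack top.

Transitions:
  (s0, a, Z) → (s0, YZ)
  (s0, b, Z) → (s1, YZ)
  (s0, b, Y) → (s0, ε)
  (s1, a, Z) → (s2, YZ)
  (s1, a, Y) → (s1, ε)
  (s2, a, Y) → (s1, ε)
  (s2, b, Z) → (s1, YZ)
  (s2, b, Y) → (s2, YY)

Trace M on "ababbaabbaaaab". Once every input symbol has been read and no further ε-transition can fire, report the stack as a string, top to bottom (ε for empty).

YYZ

(s0, ababbaabbaaaab, Z)
  read a, top Z: go to s0, push YZ → (s0, babbaabbaaaab, YZ)
  read b, top Y: go to s0, push ε → (s0, abbaabbaaaab, Z)
  read a, top Z: go to s0, push YZ → (s0, bbaabbaaaab, YZ)
  read b, top Y: go to s0, push ε → (s0, baabbaaaab, Z)
  read b, top Z: go to s1, push YZ → (s1, aabbaaaab, YZ)
  read a, top Y: go to s1, push ε → (s1, abbaaaab, Z)
  read a, top Z: go to s2, push YZ → (s2, bbaaaab, YZ)
  read b, top Y: go to s2, push YY → (s2, baaaab, YYZ)
  read b, top Y: go to s2, push YY → (s2, aaaab, YYYZ)
  read a, top Y: go to s1, push ε → (s1, aaab, YYZ)
  read a, top Y: go to s1, push ε → (s1, aab, YZ)
  read a, top Y: go to s1, push ε → (s1, ab, Z)
  read a, top Z: go to s2, push YZ → (s2, b, YZ)
  read b, top Y: go to s2, push YY → (s2, ε, YYZ)
All input consumed in state s2 with stack YYZ.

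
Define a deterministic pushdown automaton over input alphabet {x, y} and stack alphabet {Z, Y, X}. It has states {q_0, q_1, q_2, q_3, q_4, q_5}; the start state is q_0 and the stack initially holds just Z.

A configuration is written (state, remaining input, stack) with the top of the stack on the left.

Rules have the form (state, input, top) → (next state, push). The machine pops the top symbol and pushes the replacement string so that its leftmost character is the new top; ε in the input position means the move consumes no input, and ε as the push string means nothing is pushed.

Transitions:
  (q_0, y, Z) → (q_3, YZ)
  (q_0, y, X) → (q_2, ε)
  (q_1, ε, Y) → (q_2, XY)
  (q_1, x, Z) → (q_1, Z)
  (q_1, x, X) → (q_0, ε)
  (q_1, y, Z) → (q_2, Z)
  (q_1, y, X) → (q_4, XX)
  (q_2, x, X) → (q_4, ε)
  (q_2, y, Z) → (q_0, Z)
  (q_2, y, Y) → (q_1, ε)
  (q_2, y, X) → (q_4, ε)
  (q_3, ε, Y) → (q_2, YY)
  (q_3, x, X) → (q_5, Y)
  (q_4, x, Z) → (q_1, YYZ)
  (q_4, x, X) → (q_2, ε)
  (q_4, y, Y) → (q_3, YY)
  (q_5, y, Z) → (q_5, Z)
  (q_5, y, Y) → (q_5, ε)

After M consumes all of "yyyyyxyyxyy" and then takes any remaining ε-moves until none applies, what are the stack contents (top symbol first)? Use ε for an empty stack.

(q_0, yyyyyxyyxyy, Z)
  read y, top Z: go to q_3, push YZ → (q_3, yyyyxyyxyy, YZ)
  ε-move, top Y: go to q_2, push YY → (q_2, yyyyxyyxyy, YYZ)
  read y, top Y: go to q_1, push ε → (q_1, yyyxyyxyy, YZ)
  ε-move, top Y: go to q_2, push XY → (q_2, yyyxyyxyy, XYZ)
  read y, top X: go to q_4, push ε → (q_4, yyxyyxyy, YZ)
  read y, top Y: go to q_3, push YY → (q_3, yxyyxyy, YYZ)
  ε-move, top Y: go to q_2, push YY → (q_2, yxyyxyy, YYYZ)
  read y, top Y: go to q_1, push ε → (q_1, xyyxyy, YYZ)
  ε-move, top Y: go to q_2, push XY → (q_2, xyyxyy, XYYZ)
  read x, top X: go to q_4, push ε → (q_4, yyxyy, YYZ)
  read y, top Y: go to q_3, push YY → (q_3, yxyy, YYYZ)
  ε-move, top Y: go to q_2, push YY → (q_2, yxyy, YYYYZ)
  read y, top Y: go to q_1, push ε → (q_1, xyy, YYYZ)
  ε-move, top Y: go to q_2, push XY → (q_2, xyy, XYYYZ)
  read x, top X: go to q_4, push ε → (q_4, yy, YYYZ)
  read y, top Y: go to q_3, push YY → (q_3, y, YYYYZ)
  ε-move, top Y: go to q_2, push YY → (q_2, y, YYYYYZ)
  read y, top Y: go to q_1, push ε → (q_1, ε, YYYYZ)
  ε-move, top Y: go to q_2, push XY → (q_2, ε, XYYYYZ)
All input consumed in state q_2 with stack XYYYYZ.

XYYYYZ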